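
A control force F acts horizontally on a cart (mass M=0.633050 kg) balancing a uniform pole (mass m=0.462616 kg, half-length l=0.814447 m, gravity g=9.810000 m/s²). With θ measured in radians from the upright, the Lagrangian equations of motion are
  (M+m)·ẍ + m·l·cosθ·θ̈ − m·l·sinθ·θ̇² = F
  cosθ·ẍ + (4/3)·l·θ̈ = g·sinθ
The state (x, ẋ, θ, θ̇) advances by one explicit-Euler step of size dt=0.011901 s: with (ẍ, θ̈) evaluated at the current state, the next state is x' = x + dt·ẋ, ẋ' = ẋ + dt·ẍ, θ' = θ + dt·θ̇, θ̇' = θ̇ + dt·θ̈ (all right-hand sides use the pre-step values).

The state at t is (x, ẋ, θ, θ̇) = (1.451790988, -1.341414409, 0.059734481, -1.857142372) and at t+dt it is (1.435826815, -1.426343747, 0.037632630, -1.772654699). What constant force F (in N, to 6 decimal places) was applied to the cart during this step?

F = -5.226559 N

ẍ = (ẋ'−ẋ)/dt = (-1.426343747−-1.341414409)/0.011901 = -7.136319
θ̈ = (θ̇'−θ̇)/dt = (-1.772654699−-1.857142372)/0.011901 = 7.099208
sinθ=0.059699, cosθ=0.998216
F = (M+m)·ẍ + m·l·cosθ·θ̈ − m·l·sinθ·θ̇² = -7.819023 + 2.670042 − 0.077578 = -5.226559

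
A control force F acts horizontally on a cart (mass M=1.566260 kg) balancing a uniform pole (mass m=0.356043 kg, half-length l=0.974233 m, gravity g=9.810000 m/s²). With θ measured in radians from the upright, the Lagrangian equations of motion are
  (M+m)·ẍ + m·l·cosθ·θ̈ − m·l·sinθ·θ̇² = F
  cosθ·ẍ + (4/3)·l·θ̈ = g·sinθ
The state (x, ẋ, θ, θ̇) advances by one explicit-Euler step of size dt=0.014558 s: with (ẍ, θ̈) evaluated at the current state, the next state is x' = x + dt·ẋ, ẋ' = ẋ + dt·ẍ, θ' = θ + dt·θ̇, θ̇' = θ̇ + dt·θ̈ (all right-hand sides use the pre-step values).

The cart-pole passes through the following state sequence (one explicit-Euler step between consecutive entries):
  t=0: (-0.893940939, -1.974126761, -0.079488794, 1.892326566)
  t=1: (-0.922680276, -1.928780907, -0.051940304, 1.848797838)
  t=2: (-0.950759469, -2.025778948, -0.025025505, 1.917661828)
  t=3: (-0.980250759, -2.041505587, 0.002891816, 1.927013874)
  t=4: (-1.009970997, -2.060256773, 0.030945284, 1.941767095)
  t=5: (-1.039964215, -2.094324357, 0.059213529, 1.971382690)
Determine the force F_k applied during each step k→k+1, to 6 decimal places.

F_0 = 5.052427 N
F_1 = -11.107911 N
F_2 = -1.821938 N
F_3 = -2.128196 N
F_4 = -3.833597 N

step 0→1:
  ẍ = (ẋ'−ẋ)/dt = (-1.928780907−-1.974126761)/0.014558 = 3.114841
  θ̈ = (θ̇'−θ̇)/dt = (1.848797838−1.892326566)/0.014558 = -2.990021
  sinθ=-0.079405, cosθ=0.996842
  F = (M+m)·ẍ + m·l·cosθ·θ̈ − m·l·sinθ·θ̇² = 5.987668 + -1.033870 − -0.098629 = 5.052427
step 1→2:
  ẍ = (ẋ'−ẋ)/dt = (-2.025778948−-1.928780907)/0.014558 = -6.662869
  θ̈ = (θ̇'−θ̇)/dt = (1.917661828−1.848797838)/0.014558 = 4.730319
  sinθ=-0.051917, cosθ=0.998651
  F = (M+m)·ẍ + m·l·cosθ·θ̈ − m·l·sinθ·θ̇² = -12.808052 + 1.638588 − -0.061554 = -11.107911
step 2→3:
  ẍ = (ẋ'−ẋ)/dt = (-2.041505587−-2.025778948)/0.014558 = -1.080275
  θ̈ = (θ̇'−θ̇)/dt = (1.927013874−1.917661828)/0.014558 = 0.642399
  sinθ=-0.025023, cosθ=0.999687
  F = (M+m)·ẍ + m·l·cosθ·θ̈ − m·l·sinθ·θ̇² = -2.076615 + 0.222758 − -0.031919 = -1.821938
step 3→4:
  ẍ = (ẋ'−ẋ)/dt = (-2.060256773−-2.041505587)/0.014558 = -1.288033
  θ̈ = (θ̇'−θ̇)/dt = (1.941767095−1.927013874)/0.014558 = 1.013410
  sinθ=0.002892, cosθ=0.999996
  F = (M+m)·ẍ + m·l·cosθ·θ̈ − m·l·sinθ·θ̇² = -2.475990 + 0.351519 − 0.003725 = -2.128196
step 4→5:
  ẍ = (ẋ'−ẋ)/dt = (-2.094324357−-2.060256773)/0.014558 = -2.340128
  θ̈ = (θ̇'−θ̇)/dt = (1.971382690−1.941767095)/0.014558 = 2.034318
  sinθ=0.030940, cosθ=0.999521
  F = (M+m)·ẍ + m·l·cosθ·θ̈ − m·l·sinθ·θ̇² = -4.498435 + 0.705304 − 0.040465 = -3.833597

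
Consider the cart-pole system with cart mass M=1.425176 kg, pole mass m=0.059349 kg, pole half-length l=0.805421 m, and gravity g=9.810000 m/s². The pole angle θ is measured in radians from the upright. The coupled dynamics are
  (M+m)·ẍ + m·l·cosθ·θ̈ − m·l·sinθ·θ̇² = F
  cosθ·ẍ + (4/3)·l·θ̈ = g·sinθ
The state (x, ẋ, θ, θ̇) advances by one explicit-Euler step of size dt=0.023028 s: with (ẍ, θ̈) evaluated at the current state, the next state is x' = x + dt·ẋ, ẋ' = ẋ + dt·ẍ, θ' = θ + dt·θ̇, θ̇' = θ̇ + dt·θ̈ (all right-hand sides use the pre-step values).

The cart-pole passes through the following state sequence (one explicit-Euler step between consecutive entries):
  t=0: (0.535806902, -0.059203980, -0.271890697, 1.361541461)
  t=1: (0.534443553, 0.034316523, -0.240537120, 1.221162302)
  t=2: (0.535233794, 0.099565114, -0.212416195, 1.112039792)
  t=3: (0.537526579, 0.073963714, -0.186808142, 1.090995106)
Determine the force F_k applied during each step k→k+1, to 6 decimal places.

step 0→1:
  ẍ = (ẋ'−ẋ)/dt = (0.034316523−-0.059203980)/0.023028 = 4.061165
  θ̈ = (θ̇'−θ̇)/dt = (1.221162302−1.361541461)/0.023028 = -6.096020
  sinθ=-0.268553, cosθ=0.963265
  F = (M+m)·ẍ + m·l·cosθ·θ̈ − m·l·sinθ·θ̇² = 6.028901 + -0.280691 − -0.023797 = 5.772007
step 1→2:
  ẍ = (ẋ'−ẋ)/dt = (0.099565114−0.034316523)/0.023028 = 2.833446
  θ̈ = (θ̇'−θ̇)/dt = (1.112039792−1.221162302)/0.023028 = -4.738688
  sinθ=-0.238224, cosθ=0.971210
  F = (M+m)·ẍ + m·l·cosθ·θ̈ − m·l·sinθ·θ̇² = 4.206321 + -0.219992 − -0.016981 = 4.003310
step 2→3:
  ẍ = (ẋ'−ẋ)/dt = (0.073963714−0.099565114)/0.023028 = -1.111751
  θ̈ = (θ̇'−θ̇)/dt = (1.090995106−1.112039792)/0.023028 = -0.913874
  sinθ=-0.210822, cosθ=0.977524
  F = (M+m)·ẍ + m·l·cosθ·θ̈ − m·l·sinθ·θ̇² = -1.650422 + -0.042702 − -0.012462 = -1.680662

F_0 = 5.772007 N
F_1 = 4.003310 N
F_2 = -1.680662 N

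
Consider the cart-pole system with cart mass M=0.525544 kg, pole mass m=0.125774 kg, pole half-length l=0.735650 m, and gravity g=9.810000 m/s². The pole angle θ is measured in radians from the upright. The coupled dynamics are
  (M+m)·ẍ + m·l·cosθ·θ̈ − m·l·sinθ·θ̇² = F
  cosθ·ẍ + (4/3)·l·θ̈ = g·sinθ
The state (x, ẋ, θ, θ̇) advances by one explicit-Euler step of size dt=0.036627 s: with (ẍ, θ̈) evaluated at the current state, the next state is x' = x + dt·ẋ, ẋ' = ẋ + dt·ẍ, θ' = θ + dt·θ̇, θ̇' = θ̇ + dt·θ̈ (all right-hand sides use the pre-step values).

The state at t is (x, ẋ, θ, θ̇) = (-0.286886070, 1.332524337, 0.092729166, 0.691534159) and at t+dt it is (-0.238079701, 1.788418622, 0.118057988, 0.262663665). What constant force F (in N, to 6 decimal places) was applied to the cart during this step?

F = 7.024082 N

ẍ = (ẋ'−ẋ)/dt = (1.788418622−1.332524337)/0.036627 = 12.446946
θ̈ = (θ̇'−θ̇)/dt = (0.262663665−0.691534159)/0.036627 = -11.709135
sinθ=0.092596, cosθ=0.995704
F = (M+m)·ẍ + m·l·cosθ·θ̈ − m·l·sinθ·θ̇² = 8.106920 + -1.078741 − 0.004097 = 7.024082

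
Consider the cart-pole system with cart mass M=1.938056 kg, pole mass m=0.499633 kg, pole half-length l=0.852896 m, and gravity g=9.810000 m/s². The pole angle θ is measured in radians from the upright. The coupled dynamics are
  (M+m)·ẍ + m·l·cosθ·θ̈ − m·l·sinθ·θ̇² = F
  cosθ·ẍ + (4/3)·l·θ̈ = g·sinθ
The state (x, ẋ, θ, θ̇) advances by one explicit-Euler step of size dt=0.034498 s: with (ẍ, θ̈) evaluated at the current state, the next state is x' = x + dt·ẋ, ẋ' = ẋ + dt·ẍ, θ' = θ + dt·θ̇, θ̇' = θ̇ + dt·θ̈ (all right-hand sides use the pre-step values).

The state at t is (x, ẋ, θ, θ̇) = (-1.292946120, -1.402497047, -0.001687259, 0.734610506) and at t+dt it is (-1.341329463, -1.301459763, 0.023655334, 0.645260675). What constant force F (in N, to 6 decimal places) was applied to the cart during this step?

F = 6.036171 N

ẍ = (ẋ'−ẋ)/dt = (-1.301459763−-1.402497047)/0.034498 = 2.928787
θ̈ = (θ̇'−θ̇)/dt = (0.645260675−0.734610506)/0.034498 = -2.590000
sinθ=-0.001687, cosθ=0.999999
F = (M+m)·ẍ + m·l·cosθ·θ̈ − m·l·sinθ·θ̇² = 7.139471 + -1.103688 − -0.000388 = 6.036171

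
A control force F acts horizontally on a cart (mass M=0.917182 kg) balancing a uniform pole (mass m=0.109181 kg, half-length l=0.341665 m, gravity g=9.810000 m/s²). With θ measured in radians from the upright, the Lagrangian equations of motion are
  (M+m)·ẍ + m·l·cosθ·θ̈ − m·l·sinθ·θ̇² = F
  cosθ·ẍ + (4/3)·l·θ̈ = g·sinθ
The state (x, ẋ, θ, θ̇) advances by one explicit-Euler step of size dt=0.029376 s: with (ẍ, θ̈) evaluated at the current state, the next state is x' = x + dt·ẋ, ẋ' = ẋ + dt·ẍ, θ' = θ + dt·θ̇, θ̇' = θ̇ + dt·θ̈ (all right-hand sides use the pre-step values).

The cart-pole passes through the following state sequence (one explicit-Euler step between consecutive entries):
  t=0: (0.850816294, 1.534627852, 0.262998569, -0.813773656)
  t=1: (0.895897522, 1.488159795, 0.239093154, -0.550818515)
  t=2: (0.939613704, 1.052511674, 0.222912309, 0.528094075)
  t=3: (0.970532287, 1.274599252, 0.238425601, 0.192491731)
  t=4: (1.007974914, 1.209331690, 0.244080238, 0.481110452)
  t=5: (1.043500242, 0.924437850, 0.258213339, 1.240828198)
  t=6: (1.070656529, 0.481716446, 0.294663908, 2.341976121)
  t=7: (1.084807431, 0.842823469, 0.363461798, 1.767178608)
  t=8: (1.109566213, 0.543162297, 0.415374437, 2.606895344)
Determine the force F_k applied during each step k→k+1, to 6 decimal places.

F_0 = -1.307528 N
F_1 = -13.892624 N
F_2 = 7.341557 N
F_3 = -1.924562 N
F_4 = -9.019805 N
F_5 = -14.130889 N
F_6 = 11.858784 N
F_7 = -9.514566 N

step 0→1:
  ẍ = (ẋ'−ẋ)/dt = (1.488159795−1.534627852)/0.029376 = -1.581837
  θ̈ = (θ̇'−θ̇)/dt = (-0.550818515−-0.813773656)/0.029376 = 8.951360
  sinθ=0.259977, cosθ=0.965615
  F = (M+m)·ẍ + m·l·cosθ·θ̈ − m·l·sinθ·θ̇² = -1.623539 + 0.322434 − 0.006422 = -1.307528
step 1→2:
  ẍ = (ẋ'−ẋ)/dt = (1.052511674−1.488159795)/0.029376 = -14.830069
  θ̈ = (θ̇'−θ̇)/dt = (0.528094075−-0.550818515)/0.029376 = 36.727689
  sinθ=0.236822, cosθ=0.971553
  F = (M+m)·ẍ + m·l·cosθ·θ̈ − m·l·sinθ·θ̇² = -15.221035 + 1.331091 − 0.002680 = -13.892624
step 2→3:
  ẍ = (ẋ'−ẋ)/dt = (1.274599252−1.052511674)/0.029376 = 7.560171
  θ̈ = (θ̇'−θ̇)/dt = (0.192491731−0.528094075)/0.029376 = -11.424372
  sinθ=0.221071, cosθ=0.975258
  F = (M+m)·ẍ + m·l·cosθ·θ̈ − m·l·sinθ·θ̇² = 7.759480 + -0.415623 − 0.002300 = 7.341557
step 3→4:
  ẍ = (ẋ'−ẋ)/dt = (1.209331690−1.274599252)/0.029376 = -2.221799
  θ̈ = (θ̇'−θ̇)/dt = (0.481110452−0.192491731)/0.029376 = 9.824984
  sinθ=0.236173, cosθ=0.971711
  F = (M+m)·ẍ + m·l·cosθ·θ̈ − m·l·sinθ·θ̇² = -2.280372 + 0.356137 − 0.000326 = -1.924562
step 4→5:
  ẍ = (ẋ'−ẋ)/dt = (0.924437850−1.209331690)/0.029376 = -9.698184
  θ̈ = (θ̇'−θ̇)/dt = (1.240828198−0.481110452)/0.029376 = 25.861851
  sinθ=0.241664, cosθ=0.970360
  F = (M+m)·ẍ + m·l·cosθ·θ̈ − m·l·sinθ·θ̇² = -9.953857 + 0.936138 − 0.002087 = -9.019805
step 5→6:
  ẍ = (ẋ'−ẋ)/dt = (0.481716446−0.924437850)/0.029376 = -15.070854
  θ̈ = (θ̇'−θ̇)/dt = (2.341976121−1.240828198)/0.029376 = 37.484611
  sinθ=0.255354, cosθ=0.966848
  F = (M+m)·ẍ + m·l·cosθ·θ̈ − m·l·sinθ·θ̇² = -15.468167 + 1.351944 − 0.014666 = -14.130889
step 6→7:
  ẍ = (ẋ'−ẋ)/dt = (0.842823469−0.481716446)/0.029376 = 12.292587
  θ̈ = (θ̇'−θ̇)/dt = (1.767178608−2.341976121)/0.029376 = -19.566909
  sinθ=0.290418, cosθ=0.956900
  F = (M+m)·ẍ + m·l·cosθ·θ̈ − m·l·sinθ·θ̇² = 12.616656 + -0.698451 − 0.059421 = 11.858784
step 7→8:
  ẍ = (ẋ'−ẋ)/dt = (0.543162297−0.842823469)/0.029376 = -10.200884
  θ̈ = (θ̇'−θ̇)/dt = (2.606895344−1.767178608)/0.029376 = 28.585129
  sinθ=0.355512, cosθ=0.934672
  F = (M+m)·ẍ + m·l·cosθ·θ̈ − m·l·sinθ·θ̇² = -10.469810 + 0.996659 − 0.041415 = -9.514566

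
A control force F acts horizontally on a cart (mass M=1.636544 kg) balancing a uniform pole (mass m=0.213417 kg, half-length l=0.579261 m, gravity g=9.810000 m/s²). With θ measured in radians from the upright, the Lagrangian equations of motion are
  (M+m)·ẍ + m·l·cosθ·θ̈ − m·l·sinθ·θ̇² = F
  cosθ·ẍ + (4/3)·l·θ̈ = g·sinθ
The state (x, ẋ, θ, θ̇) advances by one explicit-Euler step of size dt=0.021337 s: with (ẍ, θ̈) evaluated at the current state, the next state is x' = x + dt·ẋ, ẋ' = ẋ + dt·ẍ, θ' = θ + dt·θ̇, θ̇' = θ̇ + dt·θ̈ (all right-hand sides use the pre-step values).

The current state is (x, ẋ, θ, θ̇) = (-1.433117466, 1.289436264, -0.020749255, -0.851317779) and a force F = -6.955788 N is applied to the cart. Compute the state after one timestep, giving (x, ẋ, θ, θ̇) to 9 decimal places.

sinθ=-0.020747766, cosθ=0.999784742
temp = (F + m·l·θ̇²·sinθ)/(M+m) = (-6.955788 + -0.001858909)/1.849961 = -3.760969506
θ̈ = (g·sinθ − cosθ·temp)/(l·(4/3 − m·cos²θ/(M+m))) = 5.040913901
ẍ = temp − m·l·θ̈·cosθ/(M+m) = -4.097757431
Euler: x'=-1.433117466+0.021337·1.289436264=-1.405604764, ẋ'=1.289436264+0.021337·-4.097757431=1.202002414
       θ'=-0.020749255+0.021337·-0.851317779=-0.038913822, θ̇'=-0.851317779+0.021337·5.040913901=-0.743759799

(-1.405604764, 1.202002414, -0.038913822, -0.743759799)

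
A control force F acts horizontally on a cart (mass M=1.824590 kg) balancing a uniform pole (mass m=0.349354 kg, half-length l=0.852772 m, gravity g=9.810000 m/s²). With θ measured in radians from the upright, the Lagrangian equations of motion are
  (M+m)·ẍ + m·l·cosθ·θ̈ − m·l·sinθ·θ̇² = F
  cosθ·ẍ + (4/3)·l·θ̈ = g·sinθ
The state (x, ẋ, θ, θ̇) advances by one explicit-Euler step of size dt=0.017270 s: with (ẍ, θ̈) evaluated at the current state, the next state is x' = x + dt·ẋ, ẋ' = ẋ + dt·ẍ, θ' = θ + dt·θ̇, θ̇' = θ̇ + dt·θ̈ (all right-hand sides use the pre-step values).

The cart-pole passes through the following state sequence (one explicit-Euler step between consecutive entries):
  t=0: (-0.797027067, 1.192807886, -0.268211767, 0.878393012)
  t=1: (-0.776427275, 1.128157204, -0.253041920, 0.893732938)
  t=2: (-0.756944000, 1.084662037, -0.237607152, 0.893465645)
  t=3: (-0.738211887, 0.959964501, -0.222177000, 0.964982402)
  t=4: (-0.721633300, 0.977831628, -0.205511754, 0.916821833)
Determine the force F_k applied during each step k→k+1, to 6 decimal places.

F_0 = -7.822135 N
F_1 = -5.420052 N
F_2 = -14.441871 N
F_3 = 1.499859 N

step 0→1:
  ẍ = (ẋ'−ẋ)/dt = (1.128157204−1.192807886)/0.017270 = -3.743525
  θ̈ = (θ̇'−θ̇)/dt = (0.893732938−0.878393012)/0.017270 = 0.888241
  sinθ=-0.265008, cosθ=0.964246
  F = (M+m)·ẍ + m·l·cosθ·θ̈ − m·l·sinθ·θ̇² = -8.138214 + 0.255163 − -0.060916 = -7.822135
step 1→2:
  ẍ = (ẋ'−ẋ)/dt = (1.084662037−1.128157204)/0.017270 = -2.518539
  θ̈ = (θ̇'−θ̇)/dt = (0.893465645−0.893732938)/0.017270 = -0.015477
  sinθ=-0.250350, cosθ=0.968155
  F = (M+m)·ẍ + m·l·cosθ·θ̈ − m·l·sinθ·θ̇² = -5.475163 + -0.004464 − -0.059575 = -5.420052
step 2→3:
  ẍ = (ẋ'−ẋ)/dt = (0.959964501−1.084662037)/0.017270 = -7.220471
  θ̈ = (θ̇'−θ̇)/dt = (0.964982402−0.893465645)/0.017270 = 4.141098
  sinθ=-0.235378, cosθ=0.971904
  F = (M+m)·ẍ + m·l·cosθ·θ̈ − m·l·sinθ·θ̇² = -15.696900 + 1.199051 − -0.055978 = -14.441871
step 3→4:
  ẍ = (ẋ'−ẋ)/dt = (0.977831628−0.959964501)/0.017270 = 1.034576
  θ̈ = (θ̇'−θ̇)/dt = (0.916821833−0.964982402)/0.017270 = -2.788684
  sinθ=-0.220354, cosθ=0.975420
  F = (M+m)·ẍ + m·l·cosθ·θ̈ − m·l·sinθ·θ̇² = 2.249110 + -0.810382 − -0.061130 = 1.499859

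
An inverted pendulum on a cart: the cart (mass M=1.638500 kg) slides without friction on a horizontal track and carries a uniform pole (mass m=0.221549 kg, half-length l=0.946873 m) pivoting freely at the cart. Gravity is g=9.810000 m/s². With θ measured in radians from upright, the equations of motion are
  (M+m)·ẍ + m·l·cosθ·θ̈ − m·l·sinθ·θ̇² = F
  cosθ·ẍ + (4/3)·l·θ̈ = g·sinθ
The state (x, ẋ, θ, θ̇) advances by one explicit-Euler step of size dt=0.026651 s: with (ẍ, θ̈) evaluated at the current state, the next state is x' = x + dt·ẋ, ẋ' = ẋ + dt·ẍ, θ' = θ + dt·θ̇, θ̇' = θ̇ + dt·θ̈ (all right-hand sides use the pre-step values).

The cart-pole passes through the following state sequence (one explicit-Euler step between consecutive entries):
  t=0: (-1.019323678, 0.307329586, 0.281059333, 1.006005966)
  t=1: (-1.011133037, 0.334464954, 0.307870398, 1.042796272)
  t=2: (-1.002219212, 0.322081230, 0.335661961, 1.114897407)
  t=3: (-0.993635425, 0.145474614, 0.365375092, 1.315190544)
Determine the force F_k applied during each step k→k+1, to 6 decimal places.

step 0→1:
  ẍ = (ẋ'−ẋ)/dt = (0.334464954−0.307329586)/0.026651 = 1.018174
  θ̈ = (θ̇'−θ̇)/dt = (1.042796272−1.006005966)/0.026651 = 1.380447
  sinθ=0.277374, cosθ=0.960762
  F = (M+m)·ẍ + m·l·cosθ·θ̈ − m·l·sinθ·θ̇² = 1.893854 + 0.278226 − 0.058888 = 2.113192
step 1→2:
  ẍ = (ẋ'−ẋ)/dt = (0.322081230−0.334464954)/0.026651 = -0.464663
  θ̈ = (θ̇'−θ̇)/dt = (1.114897407−1.042796272)/0.026651 = 2.705382
  sinθ=0.303030, cosθ=0.952981
  F = (M+m)·ẍ + m·l·cosθ·θ̈ − m·l·sinθ·θ̇² = -0.864295 + 0.540847 − 0.069127 = -0.392575
step 2→3:
  ẍ = (ẋ'−ẋ)/dt = (0.145474614−0.322081230)/0.026651 = -6.626641
  θ̈ = (θ̇'−θ̇)/dt = (1.315190544−1.114897407)/0.026651 = 7.515408
  sinθ=0.329394, cosθ=0.944192
  F = (M+m)·ẍ + m·l·cosθ·θ̈ − m·l·sinθ·θ̇² = -12.325877 + 1.488588 − 0.085891 = -10.923180

F_0 = 2.113192 N
F_1 = -0.392575 N
F_2 = -10.923180 N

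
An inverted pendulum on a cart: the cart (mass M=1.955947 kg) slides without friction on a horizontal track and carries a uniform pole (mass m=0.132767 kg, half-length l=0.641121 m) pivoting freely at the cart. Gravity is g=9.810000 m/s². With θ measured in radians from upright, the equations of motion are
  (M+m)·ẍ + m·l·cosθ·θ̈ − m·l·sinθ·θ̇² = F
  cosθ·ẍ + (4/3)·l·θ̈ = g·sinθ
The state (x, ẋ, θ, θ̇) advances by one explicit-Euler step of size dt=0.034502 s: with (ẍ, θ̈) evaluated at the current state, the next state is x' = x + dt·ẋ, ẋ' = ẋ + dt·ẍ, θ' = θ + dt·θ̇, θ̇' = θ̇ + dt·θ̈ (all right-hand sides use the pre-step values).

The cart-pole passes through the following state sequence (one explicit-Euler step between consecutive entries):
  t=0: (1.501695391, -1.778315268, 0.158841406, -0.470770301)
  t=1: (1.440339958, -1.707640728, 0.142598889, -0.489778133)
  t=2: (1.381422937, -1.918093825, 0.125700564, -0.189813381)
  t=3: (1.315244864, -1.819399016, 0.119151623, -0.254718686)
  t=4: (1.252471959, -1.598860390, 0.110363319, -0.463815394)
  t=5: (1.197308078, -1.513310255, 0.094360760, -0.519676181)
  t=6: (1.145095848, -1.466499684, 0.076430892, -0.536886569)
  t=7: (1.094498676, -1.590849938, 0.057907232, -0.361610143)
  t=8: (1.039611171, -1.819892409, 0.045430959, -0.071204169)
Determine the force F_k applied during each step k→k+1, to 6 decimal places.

step 0→1:
  ẍ = (ẋ'−ẋ)/dt = (-1.707640728−-1.778315268)/0.034502 = 2.048419
  θ̈ = (θ̇'−θ̇)/dt = (-0.489778133−-0.470770301)/0.034502 = -0.550920
  sinθ=0.158174, cosθ=0.987411
  F = (M+m)·ẍ + m·l·cosθ·θ̈ − m·l·sinθ·θ̇² = 4.278561 + -0.046304 − 0.002984 = 4.229273
step 1→2:
  ẍ = (ẋ'−ẋ)/dt = (-1.918093825−-1.707640728)/0.034502 = -6.099736
  θ̈ = (θ̇'−θ̇)/dt = (-0.189813381−-0.489778133)/0.034502 = 8.694126
  sinθ=0.142116, cosθ=0.989850
  F = (M+m)·ẍ + m·l·cosθ·θ̈ − m·l·sinθ·θ̇² = -12.740604 + 0.732530 − 0.002902 = -12.010976
step 2→3:
  ẍ = (ẋ'−ẋ)/dt = (-1.819399016−-1.918093825)/0.034502 = 2.860553
  θ̈ = (θ̇'−θ̇)/dt = (-0.254718686−-0.189813381)/0.034502 = -1.881204
  sinθ=0.125370, cosθ=0.992110
  F = (M+m)·ẍ + m·l·cosθ·θ̈ − m·l·sinθ·θ̇² = 5.974878 + -0.158864 − 0.000384 = 5.815629
step 3→4:
  ẍ = (ẋ'−ẋ)/dt = (-1.598860390−-1.819399016)/0.034502 = 6.392053
  θ̈ = (θ̇'−θ̇)/dt = (-0.463815394−-0.254718686)/0.034502 = -6.060423
  sinθ=0.118870, cosθ=0.992910
  F = (M+m)·ẍ + m·l·cosθ·θ̈ − m·l·sinθ·θ̇² = 13.351171 + -0.512204 − 0.000656 = 12.838311
step 4→5:
  ẍ = (ẋ'−ẋ)/dt = (-1.513310255−-1.598860390)/0.034502 = 2.479570
  θ̈ = (θ̇'−θ̇)/dt = (-0.519676181−-0.463815394)/0.034502 = -1.619059
  sinθ=0.110139, cosθ=0.993916
  F = (M+m)·ẍ + m·l·cosθ·θ̈ − m·l·sinθ·θ̇² = 5.179113 + -0.136975 − 0.002017 = 5.040121
step 5→6:
  ẍ = (ẋ'−ẋ)/dt = (-1.466499684−-1.513310255)/0.034502 = 1.356750
  θ̈ = (θ̇'−θ̇)/dt = (-0.536886569−-0.519676181)/0.034502 = -0.498823
  sinθ=0.094221, cosθ=0.995551
  F = (M+m)·ẍ + m·l·cosθ·θ̈ − m·l·sinθ·θ̇² = 2.833862 + -0.042271 − 0.002166 = 2.789425
step 6→7:
  ẍ = (ẋ'−ẋ)/dt = (-1.590849938−-1.466499684)/0.034502 = -3.604146
  θ̈ = (θ̇'−θ̇)/dt = (-0.361610143−-0.536886569)/0.034502 = 5.080182
  sinθ=0.076356, cosθ=0.997081
  F = (M+m)·ẍ + m·l·cosθ·θ̈ − m·l·sinθ·θ̇² = -7.528031 + 0.431161 − 0.001873 = -7.098743
step 7→8:
  ẍ = (ẋ'−ẋ)/dt = (-1.819892409−-1.590849938)/0.034502 = -6.638527
  θ̈ = (θ̇'−θ̇)/dt = (-0.071204169−-0.361610143)/0.034502 = 8.417077
  sinθ=0.057875, cosθ=0.998324
  F = (M+m)·ẍ + m·l·cosθ·θ̈ − m·l·sinθ·θ̇² = -13.865985 + 0.715258 − 0.000644 = -13.151371

F_0 = 4.229273 N
F_1 = -12.010976 N
F_2 = 5.815629 N
F_3 = 12.838311 N
F_4 = 5.040121 N
F_5 = 2.789425 N
F_6 = -7.098743 N
F_7 = -13.151371 N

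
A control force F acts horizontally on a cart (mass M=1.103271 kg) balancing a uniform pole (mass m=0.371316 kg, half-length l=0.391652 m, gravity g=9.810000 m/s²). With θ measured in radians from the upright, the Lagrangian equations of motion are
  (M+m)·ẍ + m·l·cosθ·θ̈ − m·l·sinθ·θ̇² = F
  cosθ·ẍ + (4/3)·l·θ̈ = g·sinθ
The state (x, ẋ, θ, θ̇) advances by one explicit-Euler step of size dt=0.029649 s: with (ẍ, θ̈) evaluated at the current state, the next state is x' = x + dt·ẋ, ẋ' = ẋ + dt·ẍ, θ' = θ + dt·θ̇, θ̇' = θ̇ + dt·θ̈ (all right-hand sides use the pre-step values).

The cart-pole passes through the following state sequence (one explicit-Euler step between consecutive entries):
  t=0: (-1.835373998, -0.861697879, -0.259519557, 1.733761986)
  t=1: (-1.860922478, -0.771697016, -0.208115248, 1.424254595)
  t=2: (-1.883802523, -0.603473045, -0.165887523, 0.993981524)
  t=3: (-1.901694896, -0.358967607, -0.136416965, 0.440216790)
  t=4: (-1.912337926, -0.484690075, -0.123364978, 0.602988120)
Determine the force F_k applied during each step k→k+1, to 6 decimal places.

F_0 = 3.121073 N
F_1 = 6.362611 N
F_2 = 9.505257 N
F_3 = -5.457982 N

step 0→1:
  ẍ = (ẋ'−ẋ)/dt = (-0.771697016−-0.861697879)/0.029649 = 3.035545
  θ̈ = (θ̇'−θ̇)/dt = (1.424254595−1.733761986)/0.029649 = -10.439050
  sinθ=-0.256616, cosθ=0.966513
  F = (M+m)·ẍ + m·l·cosθ·θ̈ − m·l·sinθ·θ̇² = 4.476175 + -1.467280 − -0.112178 = 3.121073
step 1→2:
  ẍ = (ẋ'−ẋ)/dt = (-0.603473045−-0.771697016)/0.029649 = 5.673850
  θ̈ = (θ̇'−θ̇)/dt = (0.993981524−1.424254595)/0.029649 = -14.512229
  sinθ=-0.206616, cosθ=0.978422
  F = (M+m)·ẍ + m·l·cosθ·θ̈ − m·l·sinθ·θ̇² = 8.366585 + -2.064925 − -0.060951 = 6.362611
step 2→3:
  ẍ = (ẋ'−ẋ)/dt = (-0.358967607−-0.603473045)/0.029649 = 8.246667
  θ̈ = (θ̇'−θ̇)/dt = (0.440216790−0.993981524)/0.029649 = -18.677349
  sinθ=-0.165128, cosθ=0.986272
  F = (M+m)·ẍ + m·l·cosθ·θ̈ − m·l·sinθ·θ̇² = 12.160428 + -2.678897 − -0.023726 = 9.505257
step 3→4:
  ẍ = (ẋ'−ẋ)/dt = (-0.484690075−-0.358967607)/0.029649 = -4.240361
  θ̈ = (θ̇'−θ̇)/dt = (0.602988120−0.440216790)/0.029649 = 5.489943
  sinθ=-0.135994, cosθ=0.990710
  F = (M+m)·ẍ + m·l·cosθ·θ̈ − m·l·sinθ·θ̇² = -6.252781 + 0.790967 − -0.003833 = -5.457982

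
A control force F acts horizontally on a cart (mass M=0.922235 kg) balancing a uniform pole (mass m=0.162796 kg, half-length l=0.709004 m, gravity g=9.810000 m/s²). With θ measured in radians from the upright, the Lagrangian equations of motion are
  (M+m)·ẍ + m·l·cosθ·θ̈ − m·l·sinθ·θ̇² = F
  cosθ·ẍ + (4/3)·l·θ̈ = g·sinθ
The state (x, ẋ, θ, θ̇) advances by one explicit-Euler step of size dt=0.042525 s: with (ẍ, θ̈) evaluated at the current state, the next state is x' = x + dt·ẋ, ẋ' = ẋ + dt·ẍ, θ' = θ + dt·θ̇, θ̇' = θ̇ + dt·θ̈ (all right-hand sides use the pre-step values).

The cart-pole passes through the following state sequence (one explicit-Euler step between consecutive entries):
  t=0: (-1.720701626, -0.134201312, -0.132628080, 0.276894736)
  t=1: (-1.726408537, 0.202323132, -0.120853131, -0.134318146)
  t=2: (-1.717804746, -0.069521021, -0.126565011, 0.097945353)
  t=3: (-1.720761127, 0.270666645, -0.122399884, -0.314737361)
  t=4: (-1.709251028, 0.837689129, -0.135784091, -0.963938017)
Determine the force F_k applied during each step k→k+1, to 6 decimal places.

F_0 = 7.481308 N
F_1 = -6.310068 N
F_2 = 7.568913 N
F_3 = 12.720147 N

step 0→1:
  ẍ = (ẋ'−ẋ)/dt = (0.202323132−-0.134201312)/0.042525 = 7.913567
  θ̈ = (θ̇'−θ̇)/dt = (-0.134318146−0.276894736)/0.042525 = -9.669909
  sinθ=-0.132240, cosθ=0.991218
  F = (M+m)·ẍ + m·l·cosθ·θ̈ − m·l·sinθ·θ̇² = 8.586466 + -1.106328 − -0.001170 = 7.481308
step 1→2:
  ẍ = (ẋ'−ẋ)/dt = (-0.069521021−0.202323132)/0.042525 = -6.392573
  θ̈ = (θ̇'−θ̇)/dt = (0.097945353−-0.134318146)/0.042525 = 5.461811
  sinθ=-0.120559, cosθ=0.992706
  F = (M+m)·ẍ + m·l·cosθ·θ̈ − m·l·sinθ·θ̇² = -6.936140 + 0.625820 − -0.000251 = -6.310068
step 2→3:
  ẍ = (ẋ'−ẋ)/dt = (0.270666645−-0.069521021)/0.042525 = 7.999710
  θ̈ = (θ̇'−θ̇)/dt = (-0.314737361−0.097945353)/0.042525 = -9.704473
  sinθ=-0.126227, cosθ=0.992001
  F = (M+m)·ẍ + m·l·cosθ·θ̈ − m·l·sinθ·θ̇² = 8.679933 + -1.111160 − -0.000140 = 7.568913
step 3→4:
  ẍ = (ẋ'−ẋ)/dt = (0.837689129−0.270666645)/0.042525 = 13.333862
  θ̈ = (θ̇'−θ̇)/dt = (-0.963938017−-0.314737361)/0.042525 = -15.266329
  sinθ=-0.122094, cosθ=0.992518
  F = (M+m)·ẍ + m·l·cosθ·θ̈ − m·l·sinθ·θ̇² = 14.467654 + -1.748903 − -0.001396 = 12.720147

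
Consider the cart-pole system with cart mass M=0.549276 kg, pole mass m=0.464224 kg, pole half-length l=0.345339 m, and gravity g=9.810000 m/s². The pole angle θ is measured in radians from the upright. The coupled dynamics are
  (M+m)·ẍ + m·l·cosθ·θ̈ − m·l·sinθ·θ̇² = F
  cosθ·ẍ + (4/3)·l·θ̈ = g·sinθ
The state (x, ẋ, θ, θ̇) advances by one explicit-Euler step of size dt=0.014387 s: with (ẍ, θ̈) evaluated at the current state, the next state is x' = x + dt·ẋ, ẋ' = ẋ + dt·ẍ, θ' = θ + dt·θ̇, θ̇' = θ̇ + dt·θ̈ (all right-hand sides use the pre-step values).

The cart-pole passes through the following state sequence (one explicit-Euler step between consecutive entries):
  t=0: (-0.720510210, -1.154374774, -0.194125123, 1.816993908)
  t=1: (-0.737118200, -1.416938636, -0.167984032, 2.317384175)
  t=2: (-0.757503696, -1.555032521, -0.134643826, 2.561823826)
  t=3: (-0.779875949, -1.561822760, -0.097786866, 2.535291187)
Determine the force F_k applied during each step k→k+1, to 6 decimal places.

F_0 = -12.923225 N
F_1 = -6.898699 N
F_2 = -0.630084 N

step 0→1:
  ẍ = (ẋ'−ẋ)/dt = (-1.416938636−-1.154374774)/0.014387 = -18.250077
  θ̈ = (θ̇'−θ̇)/dt = (2.317384175−1.816993908)/0.014387 = 34.780723
  sinθ=-0.192908, cosθ=0.981217
  F = (M+m)·ẍ + m·l·cosθ·θ̈ − m·l·sinθ·θ̇² = -18.496453 + 5.471127 − -0.102101 = -12.923225
step 1→2:
  ẍ = (ẋ'−ẋ)/dt = (-1.555032521−-1.416938636)/0.014387 = -9.598518
  θ̈ = (θ̇'−θ̇)/dt = (2.561823826−2.317384175)/0.014387 = 16.990314
  sinθ=-0.167195, cosθ=0.985924
  F = (M+m)·ẍ + m·l·cosθ·θ̈ − m·l·sinθ·θ̇² = -9.728098 + 2.685456 − -0.143944 = -6.898699
step 2→3:
  ẍ = (ẋ'−ẋ)/dt = (-1.561822760−-1.555032521)/0.014387 = -0.471970
  θ̈ = (θ̇'−θ̇)/dt = (2.535291187−2.561823826)/0.014387 = -1.844209
  sinθ=-0.134237, cosθ=0.990949
  F = (M+m)·ẍ + m·l·cosθ·θ̈ − m·l·sinθ·θ̇² = -0.478342 + -0.292978 − -0.141236 = -0.630084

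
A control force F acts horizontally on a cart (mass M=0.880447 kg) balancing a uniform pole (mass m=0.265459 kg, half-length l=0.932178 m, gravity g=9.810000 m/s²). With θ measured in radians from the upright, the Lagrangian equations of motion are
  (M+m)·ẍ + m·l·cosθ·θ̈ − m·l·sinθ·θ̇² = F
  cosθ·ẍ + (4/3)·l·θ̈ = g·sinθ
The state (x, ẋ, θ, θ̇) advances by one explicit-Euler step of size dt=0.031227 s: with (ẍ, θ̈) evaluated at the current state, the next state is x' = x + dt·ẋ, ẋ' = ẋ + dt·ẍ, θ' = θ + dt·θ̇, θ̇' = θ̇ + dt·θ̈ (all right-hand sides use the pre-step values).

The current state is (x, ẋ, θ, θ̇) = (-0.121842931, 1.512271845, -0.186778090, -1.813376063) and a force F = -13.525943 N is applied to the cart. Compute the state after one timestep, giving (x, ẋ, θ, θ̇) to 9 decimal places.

(-0.074619218, 1.076102564, -0.243404384, -1.514319704)

sinθ=-0.185693991, cosθ=0.982607623
temp = (F + m·l·θ̇²·sinθ)/(M+m) = (-13.525943 + -0.151101895)/1.145906 = -11.935573158
θ̈ = (g·sinθ − cosθ·temp)/(l·(4/3 − m·cos²θ/(M+m))) = 9.576852044
ẍ = temp − m·l·θ̈·cosθ/(M+m) = -13.967697213
Euler: x'=-0.121842931+0.031227·1.512271845=-0.074619218, ẋ'=1.512271845+0.031227·-13.967697213=1.076102564
       θ'=-0.186778090+0.031227·-1.813376063=-0.243404384, θ̇'=-1.813376063+0.031227·9.576852044=-1.514319704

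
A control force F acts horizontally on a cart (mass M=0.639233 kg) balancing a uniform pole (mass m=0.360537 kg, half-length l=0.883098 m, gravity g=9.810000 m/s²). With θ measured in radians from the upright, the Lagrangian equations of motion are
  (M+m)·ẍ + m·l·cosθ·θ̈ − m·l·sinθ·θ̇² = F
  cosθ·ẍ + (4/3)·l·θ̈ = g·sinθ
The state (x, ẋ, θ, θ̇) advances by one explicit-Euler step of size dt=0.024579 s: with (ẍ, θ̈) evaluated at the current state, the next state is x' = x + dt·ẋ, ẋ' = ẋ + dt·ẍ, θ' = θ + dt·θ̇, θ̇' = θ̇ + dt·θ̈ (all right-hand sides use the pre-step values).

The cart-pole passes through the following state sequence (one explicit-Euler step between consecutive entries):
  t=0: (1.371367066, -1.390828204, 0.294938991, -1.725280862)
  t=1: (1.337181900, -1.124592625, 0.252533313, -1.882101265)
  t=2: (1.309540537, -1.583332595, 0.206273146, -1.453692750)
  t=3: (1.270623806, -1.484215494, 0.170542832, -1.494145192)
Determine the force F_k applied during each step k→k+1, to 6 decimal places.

F_0 = 8.610165 N
F_1 = -13.567935 N
F_2 = 3.380960 N

step 0→1:
  ẍ = (ẋ'−ẋ)/dt = (-1.124592625−-1.390828204)/0.024579 = 10.831831
  θ̈ = (θ̇'−θ̇)/dt = (-1.882101265−-1.725280862)/0.024579 = -6.380260
  sinθ=0.290681, cosθ=0.956820
  F = (M+m)·ẍ + m·l·cosθ·θ̈ − m·l·sinθ·θ̇² = 10.829340 + -1.943691 − 0.275484 = 8.610165
step 1→2:
  ẍ = (ẋ'−ẋ)/dt = (-1.583332595−-1.124592625)/0.024579 = -18.663899
  θ̈ = (θ̇'−θ̇)/dt = (-1.453692750−-1.882101265)/0.024579 = 17.429859
  sinθ=0.249858, cosθ=0.968283
  F = (M+m)·ẍ + m·l·cosθ·θ̈ − m·l·sinθ·θ̇² = -18.659606 + 5.373469 − 0.281798 = -13.567935
step 2→3:
  ẍ = (ẋ'−ẋ)/dt = (-1.484215494−-1.583332595)/0.024579 = 4.032593
  θ̈ = (θ̇'−θ̇)/dt = (-1.494145192−-1.453692750)/0.024579 = -1.645813
  sinθ=0.204813, cosθ=0.978801
  F = (M+m)·ẍ + m·l·cosθ·θ̈ − m·l·sinθ·θ̇² = 4.031665 + -0.512901 − 0.137804 = 3.380960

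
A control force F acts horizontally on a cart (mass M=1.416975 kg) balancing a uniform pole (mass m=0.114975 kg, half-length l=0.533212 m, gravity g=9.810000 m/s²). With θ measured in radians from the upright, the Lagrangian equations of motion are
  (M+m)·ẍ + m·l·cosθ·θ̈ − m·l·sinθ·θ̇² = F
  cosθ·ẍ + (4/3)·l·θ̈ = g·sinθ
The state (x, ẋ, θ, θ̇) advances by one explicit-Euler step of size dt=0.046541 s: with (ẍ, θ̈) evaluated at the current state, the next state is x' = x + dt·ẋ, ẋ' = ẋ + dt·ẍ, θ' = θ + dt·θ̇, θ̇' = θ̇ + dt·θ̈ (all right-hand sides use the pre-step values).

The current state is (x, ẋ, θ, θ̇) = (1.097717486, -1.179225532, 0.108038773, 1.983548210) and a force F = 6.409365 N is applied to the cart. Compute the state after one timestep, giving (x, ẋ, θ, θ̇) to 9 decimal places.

(1.042835151, -0.975116956, 0.200355090, 1.767376039)

sinθ=0.107828717, cosθ=0.994169486
temp = (F + m·l·θ̇²·sinθ)/(M+m) = (6.409365 + 0.026008978)/1.531950 = 4.200772857
θ̈ = (g·sinθ − cosθ·temp)/(l·(4/3 − m·cos²θ/(M+m))) = -4.644768512
ẍ = temp − m·l·θ̈·cosθ/(M+m) = 4.385564891
Euler: x'=1.097717486+0.046541·-1.179225532=1.042835151, ẋ'=-1.179225532+0.046541·4.385564891=-0.975116956
       θ'=0.108038773+0.046541·1.983548210=0.200355090, θ̇'=1.983548210+0.046541·-4.644768512=1.767376039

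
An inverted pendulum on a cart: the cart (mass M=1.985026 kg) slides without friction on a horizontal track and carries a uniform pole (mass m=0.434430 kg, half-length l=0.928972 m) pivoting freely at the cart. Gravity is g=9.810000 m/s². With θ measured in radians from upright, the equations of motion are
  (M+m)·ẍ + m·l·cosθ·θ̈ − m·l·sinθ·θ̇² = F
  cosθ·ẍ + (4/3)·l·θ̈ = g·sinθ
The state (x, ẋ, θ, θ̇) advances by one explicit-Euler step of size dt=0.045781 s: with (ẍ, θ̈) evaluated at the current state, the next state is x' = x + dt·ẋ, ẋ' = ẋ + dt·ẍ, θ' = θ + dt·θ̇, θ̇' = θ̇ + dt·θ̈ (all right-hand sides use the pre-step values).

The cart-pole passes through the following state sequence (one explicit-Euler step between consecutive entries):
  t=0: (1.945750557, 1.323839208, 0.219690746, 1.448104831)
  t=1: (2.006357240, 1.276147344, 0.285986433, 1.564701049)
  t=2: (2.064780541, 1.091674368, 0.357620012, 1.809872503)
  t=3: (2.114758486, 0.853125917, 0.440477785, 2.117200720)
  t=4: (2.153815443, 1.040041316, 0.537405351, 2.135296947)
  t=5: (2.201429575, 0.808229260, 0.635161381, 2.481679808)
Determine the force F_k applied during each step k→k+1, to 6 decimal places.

step 0→1:
  ẍ = (ẋ'−ẋ)/dt = (1.276147344−1.323839208)/0.045781 = -1.041739
  θ̈ = (θ̇'−θ̇)/dt = (1.564701049−1.448104831)/0.045781 = 2.546825
  sinθ=0.217928, cosθ=0.975965
  F = (M+m)·ẍ + m·l·cosθ·θ̈ − m·l·sinθ·θ̇² = -2.520442 + 1.003127 − 0.184431 = -1.701747
step 1→2:
  ẍ = (ẋ'−ẋ)/dt = (1.091674368−1.276147344)/0.045781 = -4.029466
  θ̈ = (θ̇'−θ̇)/dt = (1.809872503−1.564701049)/0.045781 = 5.355310
  sinθ=0.282104, cosθ=0.959384
  F = (M+m)·ẍ + m·l·cosθ·θ̈ − m·l·sinθ·θ̇² = -9.749115 + 2.073478 − 0.278737 = -7.954374
step 2→3:
  ẍ = (ẋ'−ẋ)/dt = (0.853125917−1.091674368)/0.045781 = -5.210643
  θ̈ = (θ̇'−θ̇)/dt = (2.117200720−1.809872503)/0.045781 = 6.713008
  sinθ=0.350046, cosθ=0.936733
  F = (M+m)·ẍ + m·l·cosθ·θ̈ − m·l·sinθ·θ̇² = -12.606922 + 2.537787 − 0.462747 = -10.531881
step 3→4:
  ẍ = (ẋ'−ẋ)/dt = (1.040041316−0.853125917)/0.045781 = 4.082816
  θ̈ = (θ̇'−θ̇)/dt = (2.135296947−2.117200720)/0.045781 = 0.395278
  sinθ=0.426372, cosθ=0.904548
  F = (M+m)·ẍ + m·l·cosθ·θ̈ − m·l·sinθ·θ̇² = 9.878194 + 0.144297 − 0.771320 = 9.251170
step 4→5:
  ẍ = (ẋ'−ẋ)/dt = (0.808229260−1.040041316)/0.045781 = -5.063499
  θ̈ = (θ̇'−θ̇)/dt = (2.481679808−2.135296947)/0.045781 = 7.566083
  sinθ=0.511909, cosθ=0.859040
  F = (M+m)·ẍ + m·l·cosθ·θ̈ − m·l·sinθ·θ̇² = -12.250913 + 2.623052 − 0.941958 = -10.569820

F_0 = -1.701747 N
F_1 = -7.954374 N
F_2 = -10.531881 N
F_3 = 9.251170 N
F_4 = -10.569820 N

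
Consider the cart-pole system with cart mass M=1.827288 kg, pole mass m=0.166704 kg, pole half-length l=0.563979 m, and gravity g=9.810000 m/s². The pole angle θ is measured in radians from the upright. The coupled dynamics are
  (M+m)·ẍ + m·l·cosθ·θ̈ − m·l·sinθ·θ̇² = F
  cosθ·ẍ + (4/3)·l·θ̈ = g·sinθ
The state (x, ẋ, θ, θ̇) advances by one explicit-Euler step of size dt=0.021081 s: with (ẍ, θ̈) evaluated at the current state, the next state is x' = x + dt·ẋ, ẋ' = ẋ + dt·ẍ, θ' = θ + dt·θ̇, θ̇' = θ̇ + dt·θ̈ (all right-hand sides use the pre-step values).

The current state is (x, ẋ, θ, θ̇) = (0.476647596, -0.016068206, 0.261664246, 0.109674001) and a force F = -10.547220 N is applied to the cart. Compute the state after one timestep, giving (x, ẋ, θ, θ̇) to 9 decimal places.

(0.476308862, -0.137943817, 0.263976284, 0.337375348)

sinθ=0.258688506, cosθ=0.965960795
temp = (F + m·l·θ̇²·sinθ)/(M+m) = (-10.547220 + 0.000292546)/1.993992 = -5.289352943
θ̈ = (g·sinθ − cosθ·temp)/(l·(4/3 − m·cos²θ/(M+m))) = 10.801259293
ẍ = temp − m·l·θ̈·cosθ/(M+m) = -5.781301210
Euler: x'=0.476647596+0.021081·-0.016068206=0.476308862, ẋ'=-0.016068206+0.021081·-5.781301210=-0.137943817
       θ'=0.261664246+0.021081·0.109674001=0.263976284, θ̇'=0.109674001+0.021081·10.801259293=0.337375348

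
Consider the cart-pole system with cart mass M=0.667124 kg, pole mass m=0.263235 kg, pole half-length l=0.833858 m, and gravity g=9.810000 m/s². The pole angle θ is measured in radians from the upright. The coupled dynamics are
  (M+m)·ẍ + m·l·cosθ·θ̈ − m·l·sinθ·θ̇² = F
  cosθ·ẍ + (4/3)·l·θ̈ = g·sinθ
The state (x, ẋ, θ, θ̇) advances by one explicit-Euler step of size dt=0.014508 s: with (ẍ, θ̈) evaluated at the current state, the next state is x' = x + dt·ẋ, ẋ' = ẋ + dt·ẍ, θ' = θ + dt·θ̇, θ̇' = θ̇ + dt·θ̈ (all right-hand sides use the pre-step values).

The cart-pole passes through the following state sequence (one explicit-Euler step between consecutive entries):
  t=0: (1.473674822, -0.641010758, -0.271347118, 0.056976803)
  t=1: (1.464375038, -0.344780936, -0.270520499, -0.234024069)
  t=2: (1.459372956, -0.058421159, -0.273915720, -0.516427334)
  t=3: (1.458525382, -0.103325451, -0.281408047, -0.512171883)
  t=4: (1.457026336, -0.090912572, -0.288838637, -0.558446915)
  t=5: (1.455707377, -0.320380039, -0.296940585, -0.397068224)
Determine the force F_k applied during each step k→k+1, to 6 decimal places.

F_0 = 14.754971 N
F_1 = 14.249427 N
F_2 = -2.801773 N
F_3 = 0.139410 N
F_4 = -12.355176 N

step 0→1:
  ẍ = (ẋ'−ẋ)/dt = (-0.344780936−-0.641010758)/0.014508 = 20.418378
  θ̈ = (θ̇'−θ̇)/dt = (-0.234024069−0.056976803)/0.014508 = -20.057959
  sinθ=-0.268030, cosθ=0.963411
  F = (M+m)·ẍ + m·l·cosθ·θ̈ − m·l·sinθ·θ̇² = 18.996421 + -4.241641 − -0.000191 = 14.754971
step 1→2:
  ẍ = (ẋ'−ẋ)/dt = (-0.058421159−-0.344780936)/0.014508 = 19.738060
  θ̈ = (θ̇'−θ̇)/dt = (-0.516427334−-0.234024069)/0.014508 = -19.465348
  sinθ=-0.267233, cosθ=0.963632
  F = (M+m)·ẍ + m·l·cosθ·θ̈ − m·l·sinθ·θ̇² = 18.363482 + -4.117267 − -0.003213 = 14.249427
step 2→3:
  ẍ = (ẋ'−ẋ)/dt = (-0.103325451−-0.058421159)/0.014508 = -3.095140
  θ̈ = (θ̇'−θ̇)/dt = (-0.512171883−-0.516427334)/0.014508 = 0.293318
  sinθ=-0.270503, cosθ=0.962719
  F = (M+m)·ẍ + m·l·cosθ·θ̈ − m·l·sinθ·θ̇² = -2.879591 + 0.061983 − -0.015835 = -2.801773
step 3→4:
  ẍ = (ẋ'−ẋ)/dt = (-0.090912572−-0.103325451)/0.014508 = 0.855589
  θ̈ = (θ̇'−θ̇)/dt = (-0.558446915−-0.512171883)/0.014508 = -3.189622
  sinθ=-0.277709, cosθ=0.960665
  F = (M+m)·ẍ + m·l·cosθ·θ̈ − m·l·sinθ·θ̇² = 0.796005 + -0.672585 − -0.015990 = 0.139410
step 4→5:
  ẍ = (ẋ'−ẋ)/dt = (-0.320380039−-0.090912572)/0.014508 = -15.816616
  θ̈ = (θ̇'−θ̇)/dt = (-0.397068224−-0.558446915)/0.014508 = 11.123428
  sinθ=-0.284839, cosθ=0.958575
  F = (M+m)·ẍ + m·l·cosθ·θ̈ − m·l·sinθ·θ̇² = -14.715131 + 2.340457 − -0.019498 = -12.355176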